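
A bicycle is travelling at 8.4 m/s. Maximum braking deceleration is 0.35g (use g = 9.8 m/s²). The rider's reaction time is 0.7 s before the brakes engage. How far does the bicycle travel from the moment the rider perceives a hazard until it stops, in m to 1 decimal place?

a = 0.35 × 9.8 = 3.430 m/s².
Reaction distance = v·t_r = 8.4000 × 0.7 = 5.880 m.
Braking distance = v²/(2a) = 8.4000² / (2 × 3.430) = 70.560 / 6.860 = 10.286 m.
Total = 5.880 + 10.286 = 16.166 m.

Total stopping distance ≈ 16.2 m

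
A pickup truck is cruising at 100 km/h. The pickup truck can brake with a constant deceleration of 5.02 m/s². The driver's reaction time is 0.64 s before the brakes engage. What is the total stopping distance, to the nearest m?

Total stopping distance ≈ 95 m

100 km/h ÷ 3.6 = 27.7778 m/s.
Reaction distance = v·t_r = 27.7778 × 0.64 = 17.778 m.
Braking distance = v²/(2a) = 27.7778² / (2 × 5.020) = 771.606 / 10.040 = 76.853 m.
Total = 17.778 + 76.853 = 94.631 m.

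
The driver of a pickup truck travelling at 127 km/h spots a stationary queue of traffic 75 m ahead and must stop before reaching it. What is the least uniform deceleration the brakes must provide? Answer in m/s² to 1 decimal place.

127 km/h ÷ 3.6 = 35.2778 m/s.
v² = 2a·d ⇒ a = v²/(2d) = 35.2778² / (2 × 75.000) = 1244.523 / 150.000 = 8.2968 m/s².

Required deceleration ≈ 8.3 m/s²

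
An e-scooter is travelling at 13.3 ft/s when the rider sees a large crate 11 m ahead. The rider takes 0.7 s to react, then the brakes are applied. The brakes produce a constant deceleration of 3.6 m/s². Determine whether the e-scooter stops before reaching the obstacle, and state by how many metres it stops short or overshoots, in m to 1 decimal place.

13.3 ft/s × 0.3048 = 4.0538 m/s.
Reaction distance = 4.0538 × 0.7 = 2.838 m.
Braking distance = v²/(2a) = 16.433 / 7.200 = 2.282 m.
Total stopping distance = 2.838 + 2.282 = 5.120 m, vs 11 m available — it stops with 11 − 5.120 = 5.880 m to spare.

Yes — it stops 5.9 m short of the obstacle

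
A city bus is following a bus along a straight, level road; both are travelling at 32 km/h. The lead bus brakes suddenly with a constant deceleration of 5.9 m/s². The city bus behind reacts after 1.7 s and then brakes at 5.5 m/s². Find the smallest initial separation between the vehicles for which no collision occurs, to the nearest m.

32 km/h ÷ 3.6 = 8.8889 m/s.
Leader travels v²/(2a_L) = 79.013 / 11.800 = 6.696 m before stopping.
Follower covers v·t_r = 8.8889 × 1.7 = 15.111 m while reacting, then v²/(2a_F) = 79.013 / 11.000 = 7.183 m while braking, for a total of 15.111 + 7.183 = 22.294 m.
Since a_F ≤ a_L and the follower starts braking later, the follower is never slower than the leader, so the closest approach is when both have stopped.
Minimum gap = 22.294 − 6.696 = 15.598 m.

Minimum gap ≈ 16 m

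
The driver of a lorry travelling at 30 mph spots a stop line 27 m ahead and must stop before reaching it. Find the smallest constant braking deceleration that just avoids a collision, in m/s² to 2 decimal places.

30 mph × 0.44704 = 13.4112 m/s.
v² = 2a·d ⇒ a = v²/(2d) = 13.4112² / (2 × 27.000) = 179.860 / 54.000 = 3.3307 m/s².

Required deceleration ≈ 3.33 m/s²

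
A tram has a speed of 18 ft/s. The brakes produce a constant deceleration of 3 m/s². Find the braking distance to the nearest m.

Braking distance ≈ 5 m

18 ft/s × 0.3048 = 5.4864 m/s.
Braking distance = v²/(2a) = 5.4864² / (2 × 3.000) = 30.101 / 6.000 = 5.017 m.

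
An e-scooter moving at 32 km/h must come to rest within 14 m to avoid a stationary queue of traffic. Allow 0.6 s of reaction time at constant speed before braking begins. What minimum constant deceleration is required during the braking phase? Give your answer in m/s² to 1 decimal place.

Required deceleration ≈ 4.6 m/s²

32 km/h ÷ 3.6 = 8.8889 m/s.
Distance covered during reaction = 8.8889 × 0.6 = 5.333 m.
Distance available for braking: 14 − 5.333 = 8.667 m.
v² = 2a·d ⇒ a = v²/(2d) = 8.8889² / (2 × 8.667) = 79.013 / 17.334 = 4.5583 m/s².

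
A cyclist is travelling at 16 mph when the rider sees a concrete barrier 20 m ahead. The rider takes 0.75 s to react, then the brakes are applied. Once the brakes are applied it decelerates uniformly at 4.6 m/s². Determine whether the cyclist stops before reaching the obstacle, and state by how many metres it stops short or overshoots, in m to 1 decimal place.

Yes — it stops 9.1 m short of the obstacle

16 mph × 0.44704 = 7.1526 m/s.
Reaction distance = 7.1526 × 0.75 = 5.364 m.
Braking distance = v²/(2a) = 51.160 / 9.200 = 5.561 m.
Total stopping distance = 5.364 + 5.561 = 10.925 m, vs 20 m available — it stops with 20 − 10.925 = 9.075 m to spare.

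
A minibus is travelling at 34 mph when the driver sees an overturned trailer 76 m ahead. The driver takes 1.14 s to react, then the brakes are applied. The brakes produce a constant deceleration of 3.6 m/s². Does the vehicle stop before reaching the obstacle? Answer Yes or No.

34 mph × 0.44704 = 15.1994 m/s.
Reaction distance = 15.1994 × 1.14 = 17.327 m.
Braking distance = v²/(2a) = 231.022 / 7.200 = 32.086 m.
Total stopping distance = 17.327 + 32.086 = 49.413 m, vs 76 m available — it stops with 76 − 49.413 = 26.587 m to spare.

Yes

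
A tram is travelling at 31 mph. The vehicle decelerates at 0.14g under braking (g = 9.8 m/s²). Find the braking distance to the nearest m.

Braking distance ≈ 70 m

31 mph × 0.44704 = 13.8582 m/s.
a = 0.14 × 9.8 = 1.372 m/s².
Braking distance = v²/(2a) = 13.8582² / (2 × 1.372) = 192.050 / 2.744 = 69.989 m.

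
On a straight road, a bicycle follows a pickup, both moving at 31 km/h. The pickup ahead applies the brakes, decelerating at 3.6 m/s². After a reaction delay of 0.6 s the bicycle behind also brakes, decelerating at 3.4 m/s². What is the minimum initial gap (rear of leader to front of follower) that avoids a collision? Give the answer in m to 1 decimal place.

Minimum gap ≈ 5.8 m

31 km/h ÷ 3.6 = 8.6111 m/s.
Leader travels v²/(2a_L) = 74.151 / 7.200 = 10.299 m before stopping.
Follower covers v·t_r = 8.6111 × 0.6 = 5.167 m while reacting, then v²/(2a_F) = 74.151 / 6.800 = 10.905 m while braking, for a total of 5.167 + 10.905 = 16.072 m.
Since a_F ≤ a_L and the follower starts braking later, the follower is never slower than the leader, so the closest approach is when both have stopped.
Minimum gap = 16.072 − 10.299 = 5.773 m.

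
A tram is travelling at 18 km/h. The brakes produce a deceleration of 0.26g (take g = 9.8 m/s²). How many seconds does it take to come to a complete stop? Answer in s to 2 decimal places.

18 km/h ÷ 3.6 = 5.0000 m/s.
a = 0.26 × 9.8 = 2.548 m/s².
Braking time = v/a = 5.0000 / 2.548 = 1.962 s.

Braking time ≈ 1.96 s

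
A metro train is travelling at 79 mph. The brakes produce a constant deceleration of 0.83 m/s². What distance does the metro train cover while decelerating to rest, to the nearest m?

Braking distance ≈ 751 m

79 mph × 0.44704 = 35.3162 m/s.
Braking distance = v²/(2a) = 35.3162² / (2 × 0.830) = 1247.234 / 1.660 = 751.346 m.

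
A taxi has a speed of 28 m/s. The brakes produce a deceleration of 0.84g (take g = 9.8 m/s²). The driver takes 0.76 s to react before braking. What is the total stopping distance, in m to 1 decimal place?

a = 0.84 × 9.8 = 8.232 m/s².
Reaction distance = v·t_r = 28.0000 × 0.76 = 21.280 m.
Braking distance = v²/(2a) = 28.0000² / (2 × 8.232) = 784.000 / 16.464 = 47.619 m.
Total = 21.280 + 47.619 = 68.899 m.

Total stopping distance ≈ 68.9 m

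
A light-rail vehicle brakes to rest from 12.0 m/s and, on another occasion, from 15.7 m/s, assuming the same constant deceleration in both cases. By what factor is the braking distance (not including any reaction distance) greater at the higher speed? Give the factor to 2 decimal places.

Braking distance d = v²/(2a), so with a fixed, d ∝ v².
Factor = (15.7/12.0)² = 1.3083² = 1.7116.

Factor ≈ 1.71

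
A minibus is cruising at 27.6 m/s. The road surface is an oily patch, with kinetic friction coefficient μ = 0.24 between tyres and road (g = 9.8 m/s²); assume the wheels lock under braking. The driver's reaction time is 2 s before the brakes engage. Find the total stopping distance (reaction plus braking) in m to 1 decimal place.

Total stopping distance ≈ 217.1 m

a = μg = 0.24 × 9.8 = 2.352 m/s².
Reaction distance = v·t_r = 27.6000 × 2 = 55.200 m.
Braking distance = v²/(2a) = 27.6000² / (2 × 2.352) = 761.760 / 4.704 = 161.939 m.
Total = 55.200 + 161.939 = 217.139 m.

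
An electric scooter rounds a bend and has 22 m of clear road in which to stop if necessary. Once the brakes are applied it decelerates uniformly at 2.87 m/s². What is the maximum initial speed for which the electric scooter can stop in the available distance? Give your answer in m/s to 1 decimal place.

v²/(2a) = d ⇒ v = √(2 × 2.870 × 22) = √126.28 = 11.2374 m/s.

Maximum speed ≈ 11.2 m/s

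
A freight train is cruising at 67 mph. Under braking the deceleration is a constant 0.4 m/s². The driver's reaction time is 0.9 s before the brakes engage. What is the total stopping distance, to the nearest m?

67 mph × 0.44704 = 29.9517 m/s.
Reaction distance = v·t_r = 29.9517 × 0.9 = 26.957 m.
Braking distance = v²/(2a) = 29.9517² / (2 × 0.400) = 897.104 / 0.800 = 1121.380 m.
Total = 26.957 + 1121.380 = 1148.337 m.

Total stopping distance ≈ 1148 m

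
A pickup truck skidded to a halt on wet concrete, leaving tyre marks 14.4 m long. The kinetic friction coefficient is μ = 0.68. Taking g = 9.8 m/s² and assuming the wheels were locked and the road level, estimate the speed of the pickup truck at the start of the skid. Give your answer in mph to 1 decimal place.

Initial speed ≈ 31.0 mph

Deceleration a = μg = 0.68 × 9.8 = 6.664 m/s².
v = √(2a·d) = √(2 × 6.664 × 14.4) = √191.923 = 13.8536 m/s.
= 13.8536 ÷ 0.44704 = 30.990 mph.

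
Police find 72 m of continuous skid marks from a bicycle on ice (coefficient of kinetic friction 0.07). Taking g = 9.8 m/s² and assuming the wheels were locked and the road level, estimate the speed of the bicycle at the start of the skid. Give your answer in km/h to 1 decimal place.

Initial speed ≈ 35.8 km/h

Deceleration a = μg = 0.07 × 9.8 = 0.686 m/s².
v = √(2a·d) = √(2 × 0.686 × 72) = √98.784 = 9.9390 m/s.
= 9.9390 × 3.6 = 35.780 km/h.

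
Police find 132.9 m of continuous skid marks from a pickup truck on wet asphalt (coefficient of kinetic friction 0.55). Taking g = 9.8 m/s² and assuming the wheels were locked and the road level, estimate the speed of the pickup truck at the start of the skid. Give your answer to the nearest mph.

Initial speed ≈ 85 mph

Deceleration a = μg = 0.55 × 9.8 = 5.390 m/s².
v = √(2a·d) = √(2 × 5.390 × 132.9) = √1432.662 = 37.8505 m/s.
= 37.8505 ÷ 0.44704 = 84.669 mph.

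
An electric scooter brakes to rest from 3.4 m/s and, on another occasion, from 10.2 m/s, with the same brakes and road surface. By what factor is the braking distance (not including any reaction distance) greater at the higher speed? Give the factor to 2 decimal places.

Braking distance d = v²/(2a), so with a fixed, d ∝ v².
Factor = (10.2/3.4)² = 3.0000² = 9.0000.

Factor ≈ 9.00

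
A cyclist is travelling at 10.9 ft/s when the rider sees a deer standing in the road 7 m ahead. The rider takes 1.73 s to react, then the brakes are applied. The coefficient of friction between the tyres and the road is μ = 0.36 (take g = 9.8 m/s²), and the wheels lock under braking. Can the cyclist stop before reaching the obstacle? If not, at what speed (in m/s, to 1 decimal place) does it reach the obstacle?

10.9 ft/s × 0.3048 = 3.3223 m/s.
a = μg = 0.36 × 9.8 = 3.528 m/s².
Reaction distance = 3.3223 × 1.73 = 5.748 m.
Braking distance needed to stop: v²/(2a) = 11.038 / 7.056 = 1.564 m, so total needed = 5.748 + 1.564 = 7.312 m > 7 m — it cannot stop.
Distance remaining when braking begins: 7 − 5.748 = 1.252 m.
v² = v₀² − 2a·d = 11.038 − 2 × 3.528 × 1.252 = 2.204 m²/s².
v = √2.204 = 1.485 m/s.

No — it strikes the obstacle at 1.5 m/s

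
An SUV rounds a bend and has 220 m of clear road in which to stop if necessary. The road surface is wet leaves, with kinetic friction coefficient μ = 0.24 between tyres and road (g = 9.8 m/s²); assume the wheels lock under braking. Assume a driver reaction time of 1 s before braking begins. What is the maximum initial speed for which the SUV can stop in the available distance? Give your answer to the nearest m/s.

a = μg = 0.24 × 9.8 = 2.352 m/s².
Stopping distance: v·t_r + v²/(2a) = 220 with t_r = 1 s and a = 2.352 m/s².
So v² + 4.704 v − 1034.88 = 0.
Positive root: v = −a·t_r + √((a·t_r)² + 2a·d) = −2.352 + √(5.532 + 1034.88) = 29.9034 m/s.

Maximum speed ≈ 30 m/s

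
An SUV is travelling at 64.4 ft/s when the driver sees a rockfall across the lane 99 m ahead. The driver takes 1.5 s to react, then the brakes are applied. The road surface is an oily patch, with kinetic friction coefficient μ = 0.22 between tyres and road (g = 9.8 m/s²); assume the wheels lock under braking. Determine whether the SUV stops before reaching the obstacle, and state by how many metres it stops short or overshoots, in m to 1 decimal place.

No — it overshoots by 19.8 m

64.4 ft/s × 0.3048 = 19.6291 m/s.
a = μg = 0.22 × 9.8 = 2.156 m/s².
Reaction distance = 19.6291 × 1.5 = 29.444 m.
Braking distance = v²/(2a) = 385.302 / 4.312 = 89.356 m.
Total stopping distance = 29.444 + 89.356 = 118.800 m, vs 99 m available — it cannot stop in time and overshoots by 118.800 − 99 = 19.800 m.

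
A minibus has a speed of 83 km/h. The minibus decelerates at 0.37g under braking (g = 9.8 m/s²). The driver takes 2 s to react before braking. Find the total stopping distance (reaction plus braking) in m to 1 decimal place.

Total stopping distance ≈ 119.4 m

83 km/h ÷ 3.6 = 23.0556 m/s.
a = 0.37 × 9.8 = 3.626 m/s².
Reaction distance = v·t_r = 23.0556 × 2 = 46.111 m.
Braking distance = v²/(2a) = 23.0556² / (2 × 3.626) = 531.561 / 7.252 = 73.299 m.
Total = 46.111 + 73.299 = 119.410 m.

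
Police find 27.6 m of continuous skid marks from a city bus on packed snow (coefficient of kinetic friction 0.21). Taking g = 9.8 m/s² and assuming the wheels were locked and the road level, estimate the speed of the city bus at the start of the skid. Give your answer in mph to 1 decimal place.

Deceleration a = μg = 0.21 × 9.8 = 2.058 m/s².
v = √(2a·d) = √(2 × 2.058 × 27.6) = √113.602 = 10.6584 m/s.
= 10.6584 ÷ 0.44704 = 23.842 mph.

Initial speed ≈ 23.8 mph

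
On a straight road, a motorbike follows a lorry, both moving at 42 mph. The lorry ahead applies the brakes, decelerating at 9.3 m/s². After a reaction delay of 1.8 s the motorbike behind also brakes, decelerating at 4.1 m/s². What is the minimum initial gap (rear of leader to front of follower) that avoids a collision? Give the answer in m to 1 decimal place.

42 mph × 0.44704 = 18.7757 m/s.
Leader travels v²/(2a_L) = 352.527 / 18.600 = 18.953 m before stopping.
Follower covers v·t_r = 18.7757 × 1.8 = 33.796 m while reacting, then v²/(2a_F) = 352.527 / 8.200 = 42.991 m while braking, for a total of 33.796 + 42.991 = 76.787 m.
Since a_F ≤ a_L and the follower starts braking later, the follower is never slower than the leader, so the closest approach is when both have stopped.
Minimum gap = 76.787 − 18.953 = 57.834 m.

Minimum gap ≈ 57.8 m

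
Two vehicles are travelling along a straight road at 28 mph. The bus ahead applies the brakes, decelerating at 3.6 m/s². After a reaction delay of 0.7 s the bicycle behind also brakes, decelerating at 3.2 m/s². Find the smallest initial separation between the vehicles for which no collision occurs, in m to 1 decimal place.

Minimum gap ≈ 11.5 m

28 mph × 0.44704 = 12.5171 m/s.
Leader travels v²/(2a_L) = 156.678 / 7.200 = 21.761 m before stopping.
Follower covers v·t_r = 12.5171 × 0.7 = 8.762 m while reacting, then v²/(2a_F) = 156.678 / 6.400 = 24.481 m while braking, for a total of 8.762 + 24.481 = 33.243 m.
Since a_F ≤ a_L and the follower starts braking later, the follower is never slower than the leader, so the closest approach is when both have stopped.
Minimum gap = 33.243 − 21.761 = 11.482 m.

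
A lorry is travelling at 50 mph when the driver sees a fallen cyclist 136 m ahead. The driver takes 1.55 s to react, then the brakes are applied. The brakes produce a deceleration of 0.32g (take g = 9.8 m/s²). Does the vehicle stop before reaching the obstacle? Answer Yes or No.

Yes

50 mph × 0.44704 = 22.3520 m/s.
a = 0.32 × 9.8 = 3.136 m/s².
Reaction distance = 22.3520 × 1.55 = 34.646 m.
Braking distance = v²/(2a) = 499.612 / 6.272 = 79.658 m.
Total stopping distance = 34.646 + 79.658 = 114.304 m, vs 136 m available — it stops with 136 − 114.304 = 21.696 m to spare.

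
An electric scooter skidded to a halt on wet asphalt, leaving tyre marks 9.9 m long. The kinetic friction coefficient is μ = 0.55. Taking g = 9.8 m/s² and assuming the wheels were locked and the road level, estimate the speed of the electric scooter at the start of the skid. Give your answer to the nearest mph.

Deceleration a = μg = 0.55 × 9.8 = 5.390 m/s².
v = √(2a·d) = √(2 × 5.390 × 9.9) = √106.722 = 10.3306 m/s.
= 10.3306 ÷ 0.44704 = 23.109 mph.

Initial speed ≈ 23 mph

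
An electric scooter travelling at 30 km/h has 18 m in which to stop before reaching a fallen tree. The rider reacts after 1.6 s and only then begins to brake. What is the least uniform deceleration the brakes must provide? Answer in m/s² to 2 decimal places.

30 km/h ÷ 3.6 = 8.3333 m/s.
Distance covered during reaction = 8.3333 × 1.6 = 13.333 m.
Distance available for braking: 18 − 13.333 = 4.667 m.
v² = 2a·d ⇒ a = v²/(2d) = 8.3333² / (2 × 4.667) = 69.444 / 9.334 = 7.4399 m/s².

Required deceleration ≈ 7.44 m/s²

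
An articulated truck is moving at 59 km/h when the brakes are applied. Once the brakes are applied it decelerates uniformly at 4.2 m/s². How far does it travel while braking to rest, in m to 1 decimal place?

Braking distance ≈ 32.0 m

59 km/h ÷ 3.6 = 16.3889 m/s.
Braking distance = v²/(2a) = 16.3889² / (2 × 4.200) = 268.596 / 8.400 = 31.976 m.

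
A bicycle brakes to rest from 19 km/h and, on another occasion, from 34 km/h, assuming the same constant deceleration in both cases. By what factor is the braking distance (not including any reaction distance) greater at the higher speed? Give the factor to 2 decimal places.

Factor ≈ 3.20

Braking distance d = v²/(2a), so with a fixed, d ∝ v².
Factor = (34/19)² = 1.7895² = 3.2023.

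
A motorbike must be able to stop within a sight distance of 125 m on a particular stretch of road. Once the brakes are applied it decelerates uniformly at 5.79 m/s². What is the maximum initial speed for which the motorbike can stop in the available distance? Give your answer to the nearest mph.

Maximum speed ≈ 85 mph

v²/(2a) = d ⇒ v = √(2 × 5.790 × 125) = √1447.50 = 38.0460 m/s.
38.0460 m/s ÷ 0.44704 = 85.106 mph.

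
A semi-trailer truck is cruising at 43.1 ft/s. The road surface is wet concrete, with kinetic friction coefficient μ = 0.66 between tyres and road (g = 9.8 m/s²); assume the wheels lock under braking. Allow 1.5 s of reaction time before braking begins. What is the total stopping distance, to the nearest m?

43.1 ft/s × 0.3048 = 13.1369 m/s.
a = μg = 0.66 × 9.8 = 6.468 m/s².
Reaction distance = v·t_r = 13.1369 × 1.5 = 19.705 m.
Braking distance = v²/(2a) = 13.1369² / (2 × 6.468) = 172.578 / 12.936 = 13.341 m.
Total = 19.705 + 13.341 = 33.046 m.

Total stopping distance ≈ 33 m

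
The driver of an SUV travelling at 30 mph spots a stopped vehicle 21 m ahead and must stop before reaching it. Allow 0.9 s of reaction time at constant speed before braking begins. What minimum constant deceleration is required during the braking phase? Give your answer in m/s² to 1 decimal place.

Required deceleration ≈ 10.1 m/s²

30 mph × 0.44704 = 13.4112 m/s.
Distance covered during reaction = 13.4112 × 0.9 = 12.070 m.
Distance available for braking: 21 − 12.070 = 8.930 m.
v² = 2a·d ⇒ a = v²/(2d) = 13.4112² / (2 × 8.930) = 179.860 / 17.860 = 10.0705 m/s².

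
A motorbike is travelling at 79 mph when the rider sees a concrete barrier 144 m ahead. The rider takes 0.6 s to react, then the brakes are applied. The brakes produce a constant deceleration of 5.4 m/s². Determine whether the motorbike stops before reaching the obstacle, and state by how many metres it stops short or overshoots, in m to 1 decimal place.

Yes — it stops 7.3 m short of the obstacle

79 mph × 0.44704 = 35.3162 m/s.
Reaction distance = 35.3162 × 0.6 = 21.190 m.
Braking distance = v²/(2a) = 1247.234 / 10.800 = 115.485 m.
Total stopping distance = 21.190 + 115.485 = 136.675 m, vs 144 m available — it stops with 144 − 136.675 = 7.325 m to spare.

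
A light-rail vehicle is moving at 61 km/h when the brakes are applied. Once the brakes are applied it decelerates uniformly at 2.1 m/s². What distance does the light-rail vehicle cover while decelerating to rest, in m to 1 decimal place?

Braking distance ≈ 68.4 m

61 km/h ÷ 3.6 = 16.9444 m/s.
Braking distance = v²/(2a) = 16.9444² / (2 × 2.100) = 287.113 / 4.200 = 68.360 m.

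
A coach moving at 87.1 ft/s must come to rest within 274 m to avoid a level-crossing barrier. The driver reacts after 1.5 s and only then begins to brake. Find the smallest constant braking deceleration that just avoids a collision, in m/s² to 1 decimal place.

Required deceleration ≈ 1.5 m/s²

87.1 ft/s × 0.3048 = 26.5481 m/s.
Distance covered during reaction = 26.5481 × 1.5 = 39.822 m.
Distance available for braking: 274 − 39.822 = 234.178 m.
v² = 2a·d ⇒ a = v²/(2d) = 26.5481² / (2 × 234.178) = 704.802 / 468.356 = 1.5048 m/s².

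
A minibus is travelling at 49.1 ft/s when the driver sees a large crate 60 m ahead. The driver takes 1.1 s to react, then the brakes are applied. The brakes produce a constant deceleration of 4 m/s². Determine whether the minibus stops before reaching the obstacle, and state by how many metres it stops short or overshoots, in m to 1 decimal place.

49.1 ft/s × 0.3048 = 14.9657 m/s.
Reaction distance = 14.9657 × 1.1 = 16.462 m.
Braking distance = v²/(2a) = 223.972 / 8.000 = 27.997 m.
Total stopping distance = 16.462 + 27.997 = 44.459 m, vs 60 m available — it stops with 60 − 44.459 = 15.541 m to spare.

Yes — it stops 15.5 m short of the obstacle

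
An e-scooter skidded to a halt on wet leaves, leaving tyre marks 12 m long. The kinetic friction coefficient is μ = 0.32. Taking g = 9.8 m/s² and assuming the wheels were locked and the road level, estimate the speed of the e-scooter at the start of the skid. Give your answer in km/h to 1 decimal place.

Initial speed ≈ 31.2 km/h

Deceleration a = μg = 0.32 × 9.8 = 3.136 m/s².
v = √(2a·d) = √(2 × 3.136 × 12) = √75.264 = 8.6755 m/s.
= 8.6755 × 3.6 = 31.232 km/h.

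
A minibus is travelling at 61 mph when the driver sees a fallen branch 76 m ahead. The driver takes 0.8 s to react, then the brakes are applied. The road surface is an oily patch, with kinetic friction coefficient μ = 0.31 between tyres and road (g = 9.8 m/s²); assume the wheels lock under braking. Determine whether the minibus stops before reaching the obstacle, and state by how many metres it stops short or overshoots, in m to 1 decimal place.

No — it overshoots by 68.2 m

61 mph × 0.44704 = 27.2694 m/s.
a = μg = 0.31 × 9.8 = 3.038 m/s².
Reaction distance = 27.2694 × 0.8 = 21.816 m.
Braking distance = v²/(2a) = 743.620 / 6.076 = 122.386 m.
Total stopping distance = 21.816 + 122.386 = 144.202 m, vs 76 m available — it cannot stop in time and overshoots by 144.202 − 76 = 68.202 m.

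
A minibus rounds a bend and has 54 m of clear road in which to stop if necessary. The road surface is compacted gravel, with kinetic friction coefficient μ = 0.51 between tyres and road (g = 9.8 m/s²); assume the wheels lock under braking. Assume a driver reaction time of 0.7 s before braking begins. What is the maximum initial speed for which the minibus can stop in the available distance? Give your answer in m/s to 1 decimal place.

a = μg = 0.51 × 9.8 = 4.998 m/s².
Stopping distance: v·t_r + v²/(2a) = 54 with t_r = 0.7 s and a = 4.998 m/s².
So v² + 6.997 v − 539.78 = 0.
Positive root: v = −a·t_r + √((a·t_r)² + 2a·d) = −3.499 + √(12.243 + 539.78) = 19.9962 m/s.

Maximum speed ≈ 20.0 m/s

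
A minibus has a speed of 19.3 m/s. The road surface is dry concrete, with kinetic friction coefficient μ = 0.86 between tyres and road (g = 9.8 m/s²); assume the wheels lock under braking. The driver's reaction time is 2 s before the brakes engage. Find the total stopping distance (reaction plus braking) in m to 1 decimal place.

Total stopping distance ≈ 60.7 m

a = μg = 0.86 × 9.8 = 8.428 m/s².
Reaction distance = v·t_r = 19.3000 × 2 = 38.600 m.
Braking distance = v²/(2a) = 19.3000² / (2 × 8.428) = 372.490 / 16.856 = 22.098 m.
Total = 38.600 + 22.098 = 60.698 m.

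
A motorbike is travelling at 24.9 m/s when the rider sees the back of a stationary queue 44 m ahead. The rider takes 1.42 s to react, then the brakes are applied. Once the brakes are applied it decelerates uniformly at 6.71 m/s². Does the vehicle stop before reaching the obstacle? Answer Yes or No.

No

Reaction distance = 24.9000 × 1.42 = 35.358 m.
Braking distance = v²/(2a) = 620.010 / 13.420 = 46.200 m.
Total stopping distance = 35.358 + 46.200 = 81.558 m, vs 44 m available — it cannot stop in time and overshoots by 81.558 − 44 = 37.558 m.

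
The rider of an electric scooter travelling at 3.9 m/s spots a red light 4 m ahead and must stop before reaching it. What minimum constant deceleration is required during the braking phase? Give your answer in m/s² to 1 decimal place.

v² = 2a·d ⇒ a = v²/(2d) = 3.9000² / (2 × 4.000) = 15.210 / 8.000 = 1.9013 m/s².

Required deceleration ≈ 1.9 m/s²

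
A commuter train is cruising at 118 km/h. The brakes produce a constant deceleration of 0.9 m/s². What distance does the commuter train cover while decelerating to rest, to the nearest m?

118 km/h ÷ 3.6 = 32.7778 m/s.
Braking distance = v²/(2a) = 32.7778² / (2 × 0.900) = 1074.384 / 1.800 = 596.880 m.

Braking distance ≈ 597 m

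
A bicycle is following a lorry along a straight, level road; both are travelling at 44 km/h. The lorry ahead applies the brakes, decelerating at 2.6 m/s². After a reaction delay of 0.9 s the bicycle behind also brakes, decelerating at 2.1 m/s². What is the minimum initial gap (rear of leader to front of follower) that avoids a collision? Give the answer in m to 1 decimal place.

44 km/h ÷ 3.6 = 12.2222 m/s.
Leader travels v²/(2a_L) = 149.382 / 5.200 = 28.727 m before stopping.
Follower covers v·t_r = 12.2222 × 0.9 = 11.000 m while reacting, then v²/(2a_F) = 149.382 / 4.200 = 35.567 m while braking, for a total of 11.000 + 35.567 = 46.567 m.
Since a_F ≤ a_L and the follower starts braking later, the follower is never slower than the leader, so the closest approach is when both have stopped.
Minimum gap = 46.567 − 28.727 = 17.840 m.

Minimum gap ≈ 17.8 m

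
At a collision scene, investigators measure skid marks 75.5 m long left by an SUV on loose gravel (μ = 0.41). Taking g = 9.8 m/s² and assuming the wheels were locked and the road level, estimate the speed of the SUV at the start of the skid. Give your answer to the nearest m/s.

Deceleration a = μg = 0.41 × 9.8 = 4.018 m/s².
v = √(2a·d) = √(2 × 4.018 × 75.5) = √606.718 = 24.6316 m/s.

Initial speed ≈ 25 m/s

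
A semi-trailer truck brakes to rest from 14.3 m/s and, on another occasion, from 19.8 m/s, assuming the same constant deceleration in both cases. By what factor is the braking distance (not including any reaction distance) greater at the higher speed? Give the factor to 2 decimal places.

Braking distance d = v²/(2a), so with a fixed, d ∝ v².
Factor = (19.8/14.3)² = 1.3846² = 1.9171.

Factor ≈ 1.92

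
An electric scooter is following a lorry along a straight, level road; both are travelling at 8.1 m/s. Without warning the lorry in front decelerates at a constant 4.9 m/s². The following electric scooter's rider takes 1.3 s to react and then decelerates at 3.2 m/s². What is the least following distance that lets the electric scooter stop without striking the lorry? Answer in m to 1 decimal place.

Minimum gap ≈ 14.1 m

Leader travels v²/(2a_L) = 65.610 / 9.800 = 6.695 m before stopping.
Follower covers v·t_r = 8.1000 × 1.3 = 10.530 m while reacting, then v²/(2a_F) = 65.610 / 6.400 = 10.252 m while braking, for a total of 10.530 + 10.252 = 20.782 m.
Since a_F ≤ a_L and the follower starts braking later, the follower is never slower than the leader, so the closest approach is when both have stopped.
Minimum gap = 20.782 − 6.695 = 14.087 m.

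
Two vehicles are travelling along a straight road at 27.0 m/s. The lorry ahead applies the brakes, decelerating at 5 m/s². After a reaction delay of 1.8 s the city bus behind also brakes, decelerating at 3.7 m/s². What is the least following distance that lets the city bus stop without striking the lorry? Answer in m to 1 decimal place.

Leader travels v²/(2a_L) = 729.000 / 10.000 = 72.900 m before stopping.
Follower covers v·t_r = 27.0000 × 1.8 = 48.600 m while reacting, then v²/(2a_F) = 729.000 / 7.400 = 98.514 m while braking, for a total of 48.600 + 98.514 = 147.114 m.
Since a_F ≤ a_L and the follower starts braking later, the follower is never slower than the leader, so the closest approach is when both have stopped.
Minimum gap = 147.114 − 72.900 = 74.214 m.

Minimum gap ≈ 74.2 m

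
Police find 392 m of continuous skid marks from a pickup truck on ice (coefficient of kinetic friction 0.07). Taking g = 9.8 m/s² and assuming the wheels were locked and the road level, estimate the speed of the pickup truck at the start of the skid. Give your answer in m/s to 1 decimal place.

Deceleration a = μg = 0.07 × 9.8 = 0.686 m/s².
v = √(2a·d) = √(2 × 0.686 × 392) = √537.824 = 23.1910 m/s.

Initial speed ≈ 23.2 m/s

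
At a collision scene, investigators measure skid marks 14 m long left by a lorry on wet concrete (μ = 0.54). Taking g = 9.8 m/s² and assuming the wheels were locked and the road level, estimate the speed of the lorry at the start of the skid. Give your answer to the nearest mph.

Deceleration a = μg = 0.54 × 9.8 = 5.292 m/s².
v = √(2a·d) = √(2 × 5.292 × 14) = √148.176 = 12.1728 m/s.
= 12.1728 ÷ 0.44704 = 27.230 mph.

Initial speed ≈ 27 mph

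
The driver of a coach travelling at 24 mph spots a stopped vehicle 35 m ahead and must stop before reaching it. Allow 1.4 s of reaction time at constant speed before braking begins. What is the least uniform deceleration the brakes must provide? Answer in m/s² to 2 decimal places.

Required deceleration ≈ 2.88 m/s²

24 mph × 0.44704 = 10.7290 m/s.
Distance covered during reaction = 10.7290 × 1.4 = 15.021 m.
Distance available for braking: 35 − 15.021 = 19.979 m.
v² = 2a·d ⇒ a = v²/(2d) = 10.7290² / (2 × 19.979) = 115.111 / 39.958 = 2.8808 m/s².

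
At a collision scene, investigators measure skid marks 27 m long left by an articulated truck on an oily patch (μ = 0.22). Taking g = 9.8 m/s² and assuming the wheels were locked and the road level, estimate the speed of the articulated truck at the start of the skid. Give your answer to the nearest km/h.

Initial speed ≈ 39 km/h

Deceleration a = μg = 0.22 × 9.8 = 2.156 m/s².
v = √(2a·d) = √(2 × 2.156 × 27) = √116.424 = 10.7900 m/s.
= 10.7900 × 3.6 = 38.844 km/h.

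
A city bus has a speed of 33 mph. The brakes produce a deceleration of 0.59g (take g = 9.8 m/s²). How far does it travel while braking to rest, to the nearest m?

Braking distance ≈ 19 m

33 mph × 0.44704 = 14.7523 m/s.
a = 0.59 × 9.8 = 5.782 m/s².
Braking distance = v²/(2a) = 14.7523² / (2 × 5.782) = 217.630 / 11.564 = 18.820 m.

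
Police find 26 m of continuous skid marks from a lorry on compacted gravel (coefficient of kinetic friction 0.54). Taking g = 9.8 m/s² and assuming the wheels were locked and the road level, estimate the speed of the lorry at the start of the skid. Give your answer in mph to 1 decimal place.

Initial speed ≈ 37.1 mph

Deceleration a = μg = 0.54 × 9.8 = 5.292 m/s².
v = √(2a·d) = √(2 × 5.292 × 26) = √275.184 = 16.5887 m/s.
= 16.5887 ÷ 0.44704 = 37.108 mph.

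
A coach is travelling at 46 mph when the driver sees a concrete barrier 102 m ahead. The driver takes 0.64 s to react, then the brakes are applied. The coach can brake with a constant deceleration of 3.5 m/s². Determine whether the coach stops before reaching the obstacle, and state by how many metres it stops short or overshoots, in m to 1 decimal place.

46 mph × 0.44704 = 20.5638 m/s.
Reaction distance = 20.5638 × 0.64 = 13.161 m.
Braking distance = v²/(2a) = 422.870 / 7.000 = 60.410 m.
Total stopping distance = 13.161 + 60.410 = 73.571 m, vs 102 m available — it stops with 102 − 73.571 = 28.429 m to spare.

Yes — it stops 28.4 m short of the obstacle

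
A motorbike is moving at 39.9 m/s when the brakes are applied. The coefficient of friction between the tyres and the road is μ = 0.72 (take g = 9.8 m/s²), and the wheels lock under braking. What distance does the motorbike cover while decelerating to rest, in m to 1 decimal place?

a = μg = 0.72 × 9.8 = 7.056 m/s².
Braking distance = v²/(2a) = 39.9000² / (2 × 7.056) = 1592.010 / 14.112 = 112.812 m.

Braking distance ≈ 112.8 m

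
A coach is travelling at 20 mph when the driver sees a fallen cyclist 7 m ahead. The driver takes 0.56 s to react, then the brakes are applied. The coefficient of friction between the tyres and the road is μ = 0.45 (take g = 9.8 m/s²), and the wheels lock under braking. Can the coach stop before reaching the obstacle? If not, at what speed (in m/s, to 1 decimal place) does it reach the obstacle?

20 mph × 0.44704 = 8.9408 m/s.
a = μg = 0.45 × 9.8 = 4.410 m/s².
Reaction distance = 8.9408 × 0.56 = 5.007 m.
Braking distance needed to stop: v²/(2a) = 79.938 / 8.820 = 9.063 m, so total needed = 5.007 + 9.063 = 14.070 m > 7 m — it cannot stop.
Distance remaining when braking begins: 7 − 5.007 = 1.993 m.
v² = v₀² − 2a·d = 79.938 − 2 × 4.410 × 1.993 = 62.360 m²/s².
v = √62.360 = 7.897 m/s.

No — it strikes the obstacle at 7.9 m/s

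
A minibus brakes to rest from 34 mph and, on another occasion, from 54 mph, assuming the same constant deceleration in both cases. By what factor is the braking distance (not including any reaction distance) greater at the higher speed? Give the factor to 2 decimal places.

Factor ≈ 2.52

Braking distance d = v²/(2a), so with a fixed, d ∝ v².
Factor = (54/34)² = 1.5882² = 2.5224.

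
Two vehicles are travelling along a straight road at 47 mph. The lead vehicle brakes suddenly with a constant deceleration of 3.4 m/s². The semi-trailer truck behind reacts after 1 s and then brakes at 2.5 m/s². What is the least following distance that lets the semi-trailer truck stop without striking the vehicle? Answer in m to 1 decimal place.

Minimum gap ≈ 44.4 m

47 mph × 0.44704 = 21.0109 m/s.
Leader travels v²/(2a_L) = 441.458 / 6.800 = 64.920 m before stopping.
Follower covers v·t_r = 21.0109 × 1 = 21.011 m while reacting, then v²/(2a_F) = 441.458 / 5.000 = 88.292 m while braking, for a total of 21.011 + 88.292 = 109.303 m.
Since a_F ≤ a_L and the follower starts braking later, the follower is never slower than the leader, so the closest approach is when both have stopped.
Minimum gap = 109.303 − 64.920 = 44.383 m.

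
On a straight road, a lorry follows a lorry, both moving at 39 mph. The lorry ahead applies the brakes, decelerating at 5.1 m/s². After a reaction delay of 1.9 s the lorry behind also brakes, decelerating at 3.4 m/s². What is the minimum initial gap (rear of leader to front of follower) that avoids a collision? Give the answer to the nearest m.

39 mph × 0.44704 = 17.4346 m/s.
Leader travels v²/(2a_L) = 303.965 / 10.200 = 29.800 m before stopping.
Follower covers v·t_r = 17.4346 × 1.9 = 33.126 m while reacting, then v²/(2a_F) = 303.965 / 6.800 = 44.701 m while braking, for a total of 33.126 + 44.701 = 77.827 m.
Since a_F ≤ a_L and the follower starts braking later, the follower is never slower than the leader, so the closest approach is when both have stopped.
Minimum gap = 77.827 − 29.800 = 48.027 m.

Minimum gap ≈ 48 m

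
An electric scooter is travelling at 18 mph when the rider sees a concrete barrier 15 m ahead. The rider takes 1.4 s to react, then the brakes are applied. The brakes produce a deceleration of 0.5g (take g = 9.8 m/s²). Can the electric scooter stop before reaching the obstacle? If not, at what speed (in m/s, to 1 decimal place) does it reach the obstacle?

No — it strikes the obstacle at 5.3 m/s

18 mph × 0.44704 = 8.0467 m/s.
a = 0.5 × 9.8 = 4.900 m/s².
Reaction distance = 8.0467 × 1.4 = 11.265 m.
Braking distance needed to stop: v²/(2a) = 64.749 / 9.800 = 6.607 m, so total needed = 11.265 + 6.607 = 17.872 m > 15 m — it cannot stop.
Distance remaining when braking begins: 15 − 11.265 = 3.735 m.
v² = v₀² − 2a·d = 64.749 − 2 × 4.900 × 3.735 = 28.146 m²/s².
v = √28.146 = 5.305 m/s.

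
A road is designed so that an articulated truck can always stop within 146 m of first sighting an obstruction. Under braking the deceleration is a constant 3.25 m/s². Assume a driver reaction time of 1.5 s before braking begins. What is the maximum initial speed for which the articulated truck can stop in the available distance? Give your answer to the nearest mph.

Stopping distance: v·t_r + v²/(2a) = 146 with t_r = 1.5 s and a = 3.250 m/s².
So v² + 9.750 v − 949.00 = 0.
Positive root: v = −a·t_r + √((a·t_r)² + 2a·d) = −4.875 + √(23.766 + 949.00) = 26.3142 m/s.
26.3142 m/s ÷ 0.44704 = 58.863 mph.

Maximum speed ≈ 59 mph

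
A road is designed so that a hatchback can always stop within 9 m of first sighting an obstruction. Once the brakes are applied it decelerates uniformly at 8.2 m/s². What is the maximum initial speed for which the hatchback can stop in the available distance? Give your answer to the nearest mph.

v²/(2a) = d ⇒ v = √(2 × 8.200 × 9) = √147.60 = 12.1491 m/s.
12.1491 m/s ÷ 0.44704 = 27.177 mph.

Maximum speed ≈ 27 mph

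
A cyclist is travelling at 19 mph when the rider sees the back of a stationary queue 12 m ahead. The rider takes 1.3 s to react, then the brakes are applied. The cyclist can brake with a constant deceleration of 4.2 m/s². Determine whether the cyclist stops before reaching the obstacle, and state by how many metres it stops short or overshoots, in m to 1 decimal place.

19 mph × 0.44704 = 8.4938 m/s.
Reaction distance = 8.4938 × 1.3 = 11.042 m.
Braking distance = v²/(2a) = 72.145 / 8.400 = 8.589 m.
Total stopping distance = 11.042 + 8.589 = 19.631 m, vs 12 m available — it cannot stop in time and overshoots by 19.631 − 12 = 7.631 m.

No — it overshoots by 7.6 m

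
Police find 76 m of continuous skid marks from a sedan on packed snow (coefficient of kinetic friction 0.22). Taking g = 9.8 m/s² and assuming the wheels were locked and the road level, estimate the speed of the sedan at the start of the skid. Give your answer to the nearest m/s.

Initial speed ≈ 18 m/s

Deceleration a = μg = 0.22 × 9.8 = 2.156 m/s².
v = √(2a·d) = √(2 × 2.156 × 76) = √327.712 = 18.1028 m/s.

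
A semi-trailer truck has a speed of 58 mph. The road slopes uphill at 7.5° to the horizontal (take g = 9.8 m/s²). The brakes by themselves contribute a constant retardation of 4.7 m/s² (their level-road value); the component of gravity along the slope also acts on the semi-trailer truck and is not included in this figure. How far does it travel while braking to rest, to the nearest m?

Braking distance ≈ 56 m

58 mph × 0.44704 = 25.9283 m/s.
Gravity along the uphill slope adds to the braking deceleration: a_eff = 4.700 + 9.8·sin 7.5° = 4.700 + 1.279 = 5.979 m/s².
Braking distance = v²/(2a) = 25.9283² / (2 × 5.979) = 672.277 / 11.958 = 56.220 m.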